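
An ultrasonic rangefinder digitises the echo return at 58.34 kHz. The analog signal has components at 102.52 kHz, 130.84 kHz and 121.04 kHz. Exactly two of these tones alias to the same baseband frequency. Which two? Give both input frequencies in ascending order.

fs/2 = 29.17 kHz.
102.52 kHz mod fs = 44.18 kHz.
44.18 kHz > fs/2 = 29.17 kHz, folds to fs − 44.18 kHz = 14.16 kHz.
130.84 kHz mod fs = 14.16 kHz.
14.16 kHz ≤ fs/2 = 29.17 kHz, appears at 14.16 kHz.
121.04 kHz mod fs = 4.36 kHz.
4.36 kHz ≤ fs/2 = 29.17 kHz, appears at 4.36 kHz.
102.52 kHz and 130.84 kHz both map to 14.16 kHz.

102.52 kHz, 130.84 kHz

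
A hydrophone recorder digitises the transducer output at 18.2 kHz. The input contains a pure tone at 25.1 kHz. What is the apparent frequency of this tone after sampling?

6.9 kHz

25.1 kHz mod fs = 6.9 kHz.
6.9 kHz ≤ fs/2 = 9.1 kHz, appears at 6.9 kHz.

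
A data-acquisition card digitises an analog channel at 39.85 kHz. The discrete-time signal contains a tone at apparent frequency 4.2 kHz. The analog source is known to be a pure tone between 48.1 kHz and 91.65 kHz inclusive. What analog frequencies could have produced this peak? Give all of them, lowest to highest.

Frequencies that alias to 4.2 kHz are k·fs ± 4.2 kHz for integer k ≥ 0.
k=0: 4.2 kHz.
k=1: 35.65 kHz, 44.05 kHz.
k=2: 75.5 kHz, 83.9 kHz.
k=3: 115.35 kHz, 123.75 kHz.
Within [48.1 kHz, 91.65 kHz]: 75.5 kHz, 83.9 kHz.

75.5 kHz, 83.9 kHz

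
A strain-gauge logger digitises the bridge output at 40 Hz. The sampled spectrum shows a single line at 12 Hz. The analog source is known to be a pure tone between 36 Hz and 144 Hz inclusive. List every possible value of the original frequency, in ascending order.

52 Hz, 68 Hz, 92 Hz, 108 Hz, 132 Hz

Frequencies that alias to 12 Hz are k·fs ± 12 Hz for integer k ≥ 0.
k=0: 12 Hz.
k=1: 28 Hz, 52 Hz.
k=2: 68 Hz, 92 Hz.
k=3: 108 Hz, 132 Hz.
k=4: 148 Hz, 172 Hz.
Within [36 Hz, 144 Hz]: 52 Hz, 68 Hz, 92 Hz, 108 Hz, 132 Hz.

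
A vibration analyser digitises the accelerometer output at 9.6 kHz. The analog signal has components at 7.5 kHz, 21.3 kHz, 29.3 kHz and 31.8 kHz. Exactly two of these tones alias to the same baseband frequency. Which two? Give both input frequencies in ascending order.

fs/2 = 4.8 kHz.
7.5 kHz > fs/2 = 4.8 kHz, folds to fs − 7.5 kHz = 2.1 kHz.
21.3 kHz mod fs = 2.1 kHz.
2.1 kHz ≤ fs/2 = 4.8 kHz, appears at 2.1 kHz.
29.3 kHz mod fs = 0.5 kHz.
0.5 kHz ≤ fs/2 = 4.8 kHz, appears at 0.5 kHz.
31.8 kHz mod fs = 3 kHz.
3 kHz ≤ fs/2 = 4.8 kHz, appears at 3 kHz.
7.5 kHz and 21.3 kHz both map to 2.1 kHz.

7.5 kHz, 21.3 kHz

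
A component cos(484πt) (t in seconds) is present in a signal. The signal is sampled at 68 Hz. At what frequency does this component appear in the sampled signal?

30 Hz

ω = 484π rad/s → f = ω/(2π) = 242 Hz.
242 Hz mod fs = 38 Hz.
38 Hz > fs/2 = 34 Hz, folds to fs − 38 Hz = 30 Hz.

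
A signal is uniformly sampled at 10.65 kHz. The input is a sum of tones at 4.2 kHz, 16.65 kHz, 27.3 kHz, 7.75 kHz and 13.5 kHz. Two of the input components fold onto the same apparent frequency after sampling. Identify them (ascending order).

16.65 kHz, 27.3 kHz

fs/2 = 5.325 kHz.
4.2 kHz ≤ fs/2 = 5.325 kHz, passes unchanged.
16.65 kHz mod fs = 6 kHz.
6 kHz > fs/2 = 5.325 kHz, folds to fs − 6 kHz = 4.65 kHz.
27.3 kHz mod fs = 6 kHz.
6 kHz > fs/2 = 5.325 kHz, folds to fs − 6 kHz = 4.65 kHz.
7.75 kHz > fs/2 = 5.325 kHz, folds to fs − 7.75 kHz = 2.9 kHz.
13.5 kHz mod fs = 2.85 kHz.
2.85 kHz ≤ fs/2 = 5.325 kHz, appears at 2.85 kHz.
16.65 kHz and 27.3 kHz both map to 4.65 kHz.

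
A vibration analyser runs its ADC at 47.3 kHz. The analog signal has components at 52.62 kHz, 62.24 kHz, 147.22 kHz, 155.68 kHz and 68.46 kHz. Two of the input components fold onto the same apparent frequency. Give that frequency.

5.32 kHz

fs/2 = 23.65 kHz.
52.62 kHz mod fs = 5.32 kHz.
5.32 kHz ≤ fs/2 = 23.65 kHz, appears at 5.32 kHz.
62.24 kHz mod fs = 14.94 kHz.
14.94 kHz ≤ fs/2 = 23.65 kHz, appears at 14.94 kHz.
147.22 kHz mod fs = 5.32 kHz.
5.32 kHz ≤ fs/2 = 23.65 kHz, appears at 5.32 kHz.
155.68 kHz mod fs = 13.78 kHz.
13.78 kHz ≤ fs/2 = 23.65 kHz, appears at 13.78 kHz.
68.46 kHz mod fs = 21.16 kHz.
21.16 kHz ≤ fs/2 = 23.65 kHz, appears at 21.16 kHz.
52.62 kHz and 147.22 kHz both map to 5.32 kHz.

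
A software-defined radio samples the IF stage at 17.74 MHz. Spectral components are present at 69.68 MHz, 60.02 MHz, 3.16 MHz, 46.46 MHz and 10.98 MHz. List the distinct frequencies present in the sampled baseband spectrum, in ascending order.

1.28 MHz, 3.16 MHz, 6.76 MHz, 6.8 MHz

fs/2 = 8.87 MHz.
69.68 MHz mod fs = 16.46 MHz.
16.46 MHz > fs/2 = 8.87 MHz, folds to fs − 16.46 MHz = 1.28 MHz.
60.02 MHz mod fs = 6.8 MHz.
6.8 MHz ≤ fs/2 = 8.87 MHz, appears at 6.8 MHz.
3.16 MHz ≤ fs/2 = 8.87 MHz, passes unchanged.
46.46 MHz mod fs = 10.98 MHz.
10.98 MHz > fs/2 = 8.87 MHz, folds to fs − 10.98 MHz = 6.76 MHz.
10.98 MHz > fs/2 = 8.87 MHz, folds to fs − 10.98 MHz = 6.76 MHz.
Distinct values: {1.28 MHz, 3.16 MHz, 6.76 MHz, 6.8 MHz}.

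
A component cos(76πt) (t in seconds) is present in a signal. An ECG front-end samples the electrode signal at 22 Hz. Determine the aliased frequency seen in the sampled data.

6 Hz

ω = 76π rad/s → f = ω/(2π) = 38 Hz.
38 Hz mod fs = 16 Hz.
16 Hz > fs/2 = 11 Hz, folds to fs − 16 Hz = 6 Hz.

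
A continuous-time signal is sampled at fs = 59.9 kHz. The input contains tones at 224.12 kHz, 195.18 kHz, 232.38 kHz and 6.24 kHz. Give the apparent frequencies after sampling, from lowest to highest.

6.24 kHz, 7.22 kHz, 15.48 kHz

fs/2 = 29.95 kHz.
224.12 kHz mod fs = 44.42 kHz.
44.42 kHz > fs/2 = 29.95 kHz, folds to fs − 44.42 kHz = 15.48 kHz.
195.18 kHz mod fs = 15.48 kHz.
15.48 kHz ≤ fs/2 = 29.95 kHz, appears at 15.48 kHz.
232.38 kHz mod fs = 52.68 kHz.
52.68 kHz > fs/2 = 29.95 kHz, folds to fs − 52.68 kHz = 7.22 kHz.
6.24 kHz ≤ fs/2 = 29.95 kHz, passes unchanged.
Distinct values: {6.24 kHz, 7.22 kHz, 15.48 kHz}.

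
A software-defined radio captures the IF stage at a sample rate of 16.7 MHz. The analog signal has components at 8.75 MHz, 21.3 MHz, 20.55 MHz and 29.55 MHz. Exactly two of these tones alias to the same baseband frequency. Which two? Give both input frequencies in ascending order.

20.55 MHz, 29.55 MHz

fs/2 = 8.35 MHz.
8.75 MHz > fs/2 = 8.35 MHz, folds to fs − 8.75 MHz = 7.95 MHz.
21.3 MHz mod fs = 4.6 MHz.
4.6 MHz ≤ fs/2 = 8.35 MHz, appears at 4.6 MHz.
20.55 MHz mod fs = 3.85 MHz.
3.85 MHz ≤ fs/2 = 8.35 MHz, appears at 3.85 MHz.
29.55 MHz mod fs = 12.85 MHz.
12.85 MHz > fs/2 = 8.35 MHz, folds to fs − 12.85 MHz = 3.85 MHz.
20.55 MHz and 29.55 MHz both map to 3.85 MHz.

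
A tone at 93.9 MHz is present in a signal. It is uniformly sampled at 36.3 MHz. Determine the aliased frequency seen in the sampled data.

15 MHz

93.9 MHz mod fs = 21.3 MHz.
21.3 MHz > fs/2 = 18.15 MHz, folds to fs − 21.3 MHz = 15 MHz.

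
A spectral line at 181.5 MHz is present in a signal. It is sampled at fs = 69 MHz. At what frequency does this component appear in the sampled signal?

181.5 MHz mod fs = 43.5 MHz.
43.5 MHz > fs/2 = 34.5 MHz, folds to fs − 43.5 MHz = 25.5 MHz.

25.5 MHz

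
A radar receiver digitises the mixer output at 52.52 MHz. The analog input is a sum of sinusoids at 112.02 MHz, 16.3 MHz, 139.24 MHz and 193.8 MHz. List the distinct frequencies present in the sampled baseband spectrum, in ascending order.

6.98 MHz, 16.28 MHz, 16.3 MHz, 18.32 MHz

fs/2 = 26.26 MHz.
112.02 MHz mod fs = 6.98 MHz.
6.98 MHz ≤ fs/2 = 26.26 MHz, appears at 6.98 MHz.
16.3 MHz ≤ fs/2 = 26.26 MHz, passes unchanged.
139.24 MHz mod fs = 34.2 MHz.
34.2 MHz > fs/2 = 26.26 MHz, folds to fs − 34.2 MHz = 18.32 MHz.
193.8 MHz mod fs = 36.24 MHz.
36.24 MHz > fs/2 = 26.26 MHz, folds to fs − 36.24 MHz = 16.28 MHz.
Distinct values: {6.98 MHz, 16.28 MHz, 16.3 MHz, 18.32 MHz}.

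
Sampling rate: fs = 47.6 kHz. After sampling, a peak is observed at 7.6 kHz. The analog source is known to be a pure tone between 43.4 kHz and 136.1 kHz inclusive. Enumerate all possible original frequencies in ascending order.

Frequencies that alias to 7.6 kHz are k·fs ± 7.6 kHz for integer k ≥ 0.
k=0: 7.6 kHz.
k=1: 40 kHz, 55.2 kHz.
k=2: 87.6 kHz, 102.8 kHz.
k=3: 135.2 kHz, 150.4 kHz.
k=4: 182.8 kHz, 198 kHz.
Within [43.4 kHz, 136.1 kHz]: 55.2 kHz, 87.6 kHz, 102.8 kHz, 135.2 kHz.

55.2 kHz, 87.6 kHz, 102.8 kHz, 135.2 kHz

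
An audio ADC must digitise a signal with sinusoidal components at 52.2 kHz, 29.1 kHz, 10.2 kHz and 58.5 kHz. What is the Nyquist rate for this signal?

Highest-frequency component: 58.5 kHz.
Nyquist rate = 2 × 58.5 kHz = 117 kHz.

117 kHz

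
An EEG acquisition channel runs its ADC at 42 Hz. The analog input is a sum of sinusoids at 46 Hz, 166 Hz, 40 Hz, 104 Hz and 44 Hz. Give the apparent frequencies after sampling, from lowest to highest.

2 Hz, 4 Hz, 20 Hz

fs/2 = 21 Hz.
46 Hz mod fs = 4 Hz.
4 Hz ≤ fs/2 = 21 Hz, appears at 4 Hz.
166 Hz mod fs = 40 Hz.
40 Hz > fs/2 = 21 Hz, folds to fs − 40 Hz = 2 Hz.
40 Hz > fs/2 = 21 Hz, folds to fs − 40 Hz = 2 Hz.
104 Hz mod fs = 20 Hz.
20 Hz ≤ fs/2 = 21 Hz, appears at 20 Hz.
44 Hz mod fs = 2 Hz.
2 Hz ≤ fs/2 = 21 Hz, appears at 2 Hz.
Distinct values: {2 Hz, 4 Hz, 20 Hz}.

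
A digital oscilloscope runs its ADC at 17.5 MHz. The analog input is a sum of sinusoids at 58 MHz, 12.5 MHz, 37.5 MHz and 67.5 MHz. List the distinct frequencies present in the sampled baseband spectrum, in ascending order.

fs/2 = 8.75 MHz.
58 MHz mod fs = 5.5 MHz.
5.5 MHz ≤ fs/2 = 8.75 MHz, appears at 5.5 MHz.
12.5 MHz > fs/2 = 8.75 MHz, folds to fs − 12.5 MHz = 5 MHz.
37.5 MHz mod fs = 2.5 MHz.
2.5 MHz ≤ fs/2 = 8.75 MHz, appears at 2.5 MHz.
67.5 MHz mod fs = 15 MHz.
15 MHz > fs/2 = 8.75 MHz, folds to fs − 15 MHz = 2.5 MHz.
Distinct values: {2.5 MHz, 5 MHz, 5.5 MHz}.

2.5 MHz, 5 MHz, 5.5 MHz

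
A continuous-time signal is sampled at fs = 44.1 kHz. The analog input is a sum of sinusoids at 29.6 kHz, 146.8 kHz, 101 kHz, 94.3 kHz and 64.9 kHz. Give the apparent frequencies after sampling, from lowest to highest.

6.1 kHz, 12.8 kHz, 14.5 kHz, 20.8 kHz

fs/2 = 22.05 kHz.
29.6 kHz > fs/2 = 22.05 kHz, folds to fs − 29.6 kHz = 14.5 kHz.
146.8 kHz mod fs = 14.5 kHz.
14.5 kHz ≤ fs/2 = 22.05 kHz, appears at 14.5 kHz.
101 kHz mod fs = 12.8 kHz.
12.8 kHz ≤ fs/2 = 22.05 kHz, appears at 12.8 kHz.
94.3 kHz mod fs = 6.1 kHz.
6.1 kHz ≤ fs/2 = 22.05 kHz, appears at 6.1 kHz.
64.9 kHz mod fs = 20.8 kHz.
20.8 kHz ≤ fs/2 = 22.05 kHz, appears at 20.8 kHz.
Distinct values: {6.1 kHz, 12.8 kHz, 14.5 kHz, 20.8 kHz}.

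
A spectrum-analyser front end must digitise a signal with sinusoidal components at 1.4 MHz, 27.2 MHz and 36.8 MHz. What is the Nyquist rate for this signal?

Highest-frequency component: 36.8 MHz.
Nyquist rate = 2 × 36.8 MHz = 73.6 MHz.

73.6 MHz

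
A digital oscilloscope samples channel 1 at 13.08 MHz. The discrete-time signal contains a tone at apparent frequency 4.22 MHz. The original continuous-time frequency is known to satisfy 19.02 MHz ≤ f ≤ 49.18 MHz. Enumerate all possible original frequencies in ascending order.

21.94 MHz, 30.38 MHz, 35.02 MHz, 43.46 MHz, 48.1 MHz

Frequencies that alias to 4.22 MHz are k·fs ± 4.22 MHz for integer k ≥ 0.
k=0: 4.22 MHz.
k=1: 8.86 MHz, 17.3 MHz.
k=2: 21.94 MHz, 30.38 MHz.
k=3: 35.02 MHz, 43.46 MHz.
k=4: 48.1 MHz, 56.54 MHz.
k=5: 61.18 MHz, 69.62 MHz.
Within [19.02 MHz, 49.18 MHz]: 21.94 MHz, 30.38 MHz, 35.02 MHz, 43.46 MHz, 48.1 MHz.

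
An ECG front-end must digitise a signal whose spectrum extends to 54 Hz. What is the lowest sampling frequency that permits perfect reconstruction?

108 Hz

Nyquist rate = 2 × 54 Hz = 108 Hz.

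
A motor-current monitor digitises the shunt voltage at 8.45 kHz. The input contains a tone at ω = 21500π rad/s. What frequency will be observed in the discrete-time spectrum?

ω = 21500π rad/s → f = ω/(2π) = 10750 Hz = 10.75 kHz.
10.75 kHz mod fs = 2.3 kHz.
2.3 kHz ≤ fs/2 = 4.225 kHz, appears at 2.3 kHz.

2.3 kHz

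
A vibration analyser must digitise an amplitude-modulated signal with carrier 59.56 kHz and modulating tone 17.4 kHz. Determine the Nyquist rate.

AM sidebands sit at fc ± fm = 42.16 kHz and 76.96 kHz.
Highest-frequency component: 76.96 kHz.
Nyquist rate = 2 × 76.96 kHz = 153.92 kHz.

153.92 kHz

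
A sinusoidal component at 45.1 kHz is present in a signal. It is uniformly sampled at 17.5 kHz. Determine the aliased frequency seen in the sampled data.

45.1 kHz mod fs = 10.1 kHz.
10.1 kHz > fs/2 = 8.75 kHz, folds to fs − 10.1 kHz = 7.4 kHz.

7.4 kHz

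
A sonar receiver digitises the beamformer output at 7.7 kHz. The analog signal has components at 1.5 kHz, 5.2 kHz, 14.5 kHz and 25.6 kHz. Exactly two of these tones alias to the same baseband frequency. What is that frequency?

fs/2 = 3.85 kHz.
1.5 kHz ≤ fs/2 = 3.85 kHz, passes unchanged.
5.2 kHz > fs/2 = 3.85 kHz, folds to fs − 5.2 kHz = 2.5 kHz.
14.5 kHz mod fs = 6.8 kHz.
6.8 kHz > fs/2 = 3.85 kHz, folds to fs − 6.8 kHz = 0.9 kHz.
25.6 kHz mod fs = 2.5 kHz.
2.5 kHz ≤ fs/2 = 3.85 kHz, appears at 2.5 kHz.
5.2 kHz and 25.6 kHz both map to 2.5 kHz.

2.5 kHz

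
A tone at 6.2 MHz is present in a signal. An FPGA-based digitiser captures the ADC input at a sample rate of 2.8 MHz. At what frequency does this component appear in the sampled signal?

0.6 MHz

6.2 MHz mod fs = 0.6 MHz.
0.6 MHz ≤ fs/2 = 1.4 MHz, appears at 0.6 MHz.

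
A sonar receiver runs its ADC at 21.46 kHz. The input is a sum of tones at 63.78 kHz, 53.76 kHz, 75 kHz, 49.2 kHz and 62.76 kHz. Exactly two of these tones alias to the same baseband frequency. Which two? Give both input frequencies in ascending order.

fs/2 = 10.73 kHz.
63.78 kHz mod fs = 20.86 kHz.
20.86 kHz > fs/2 = 10.73 kHz, folds to fs − 20.86 kHz = 0.6 kHz.
53.76 kHz mod fs = 10.84 kHz.
10.84 kHz > fs/2 = 10.73 kHz, folds to fs − 10.84 kHz = 10.62 kHz.
75 kHz mod fs = 10.62 kHz.
10.62 kHz ≤ fs/2 = 10.73 kHz, appears at 10.62 kHz.
49.2 kHz mod fs = 6.28 kHz.
6.28 kHz ≤ fs/2 = 10.73 kHz, appears at 6.28 kHz.
62.76 kHz mod fs = 19.84 kHz.
19.84 kHz > fs/2 = 10.73 kHz, folds to fs − 19.84 kHz = 1.62 kHz.
53.76 kHz and 75 kHz both map to 10.62 kHz.

53.76 kHz, 75 kHz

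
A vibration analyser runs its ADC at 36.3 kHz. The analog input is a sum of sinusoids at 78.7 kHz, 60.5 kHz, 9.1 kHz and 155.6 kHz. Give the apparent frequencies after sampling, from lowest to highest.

fs/2 = 18.15 kHz.
78.7 kHz mod fs = 6.1 kHz.
6.1 kHz ≤ fs/2 = 18.15 kHz, appears at 6.1 kHz.
60.5 kHz mod fs = 24.2 kHz.
24.2 kHz > fs/2 = 18.15 kHz, folds to fs − 24.2 kHz = 12.1 kHz.
9.1 kHz ≤ fs/2 = 18.15 kHz, passes unchanged.
155.6 kHz mod fs = 10.4 kHz.
10.4 kHz ≤ fs/2 = 18.15 kHz, appears at 10.4 kHz.
Distinct values: {6.1 kHz, 9.1 kHz, 10.4 kHz, 12.1 kHz}.

6.1 kHz, 9.1 kHz, 10.4 kHz, 12.1 kHz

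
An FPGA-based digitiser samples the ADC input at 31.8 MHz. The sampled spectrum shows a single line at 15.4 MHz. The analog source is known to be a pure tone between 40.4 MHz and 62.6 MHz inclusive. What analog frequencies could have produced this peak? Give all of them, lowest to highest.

47.2 MHz, 48.2 MHz

Frequencies that alias to 15.4 MHz are k·fs ± 15.4 MHz for integer k ≥ 0.
k=0: 15.4 MHz.
k=1: 16.4 MHz, 47.2 MHz.
k=2: 48.2 MHz, 79 MHz.
k=3: 80 MHz, 110.8 MHz.
Within [40.4 MHz, 62.6 MHz]: 47.2 MHz, 48.2 MHz.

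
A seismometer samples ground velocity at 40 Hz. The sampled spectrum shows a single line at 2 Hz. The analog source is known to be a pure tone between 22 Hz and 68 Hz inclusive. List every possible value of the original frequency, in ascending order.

38 Hz, 42 Hz

Frequencies that alias to 2 Hz are k·fs ± 2 Hz for integer k ≥ 0.
k=0: 2 Hz.
k=1: 38 Hz, 42 Hz.
k=2: 78 Hz, 82 Hz.
Within [22 Hz, 68 Hz]: 38 Hz, 42 Hz.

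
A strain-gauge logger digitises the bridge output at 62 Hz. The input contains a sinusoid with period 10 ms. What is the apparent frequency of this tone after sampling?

T = 10 ms → f = 1/T = 100 Hz.
100 Hz mod fs = 38 Hz.
38 Hz > fs/2 = 31 Hz, folds to fs − 38 Hz = 24 Hz.

24 Hz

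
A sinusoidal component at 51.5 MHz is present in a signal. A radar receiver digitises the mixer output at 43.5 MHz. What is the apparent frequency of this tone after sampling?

8 MHz

51.5 MHz mod fs = 8 MHz.
8 MHz ≤ fs/2 = 21.75 MHz, appears at 8 MHz.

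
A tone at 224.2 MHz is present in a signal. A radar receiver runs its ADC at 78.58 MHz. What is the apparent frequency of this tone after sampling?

224.2 MHz mod fs = 67.04 MHz.
67.04 MHz > fs/2 = 39.29 MHz, folds to fs − 67.04 MHz = 11.54 MHz.

11.54 MHz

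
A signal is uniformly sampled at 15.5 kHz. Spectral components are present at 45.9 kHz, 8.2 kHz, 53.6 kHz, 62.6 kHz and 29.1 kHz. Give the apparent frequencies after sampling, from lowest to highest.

0.6 kHz, 1.9 kHz, 7.1 kHz, 7.3 kHz

fs/2 = 7.75 kHz.
45.9 kHz mod fs = 14.9 kHz.
14.9 kHz > fs/2 = 7.75 kHz, folds to fs − 14.9 kHz = 0.6 kHz.
8.2 kHz > fs/2 = 7.75 kHz, folds to fs − 8.2 kHz = 7.3 kHz.
53.6 kHz mod fs = 7.1 kHz.
7.1 kHz ≤ fs/2 = 7.75 kHz, appears at 7.1 kHz.
62.6 kHz mod fs = 0.6 kHz.
0.6 kHz ≤ fs/2 = 7.75 kHz, appears at 0.6 kHz.
29.1 kHz mod fs = 13.6 kHz.
13.6 kHz > fs/2 = 7.75 kHz, folds to fs − 13.6 kHz = 1.9 kHz.
Distinct values: {0.6 kHz, 1.9 kHz, 7.1 kHz, 7.3 kHz}.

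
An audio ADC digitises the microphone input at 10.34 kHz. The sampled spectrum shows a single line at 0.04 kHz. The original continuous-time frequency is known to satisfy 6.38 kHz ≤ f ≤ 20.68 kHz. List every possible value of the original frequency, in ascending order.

10.3 kHz, 10.38 kHz, 20.64 kHz

Frequencies that alias to 0.04 kHz are k·fs ± 0.04 kHz for integer k ≥ 0.
k=0: 0.04 kHz.
k=1: 10.3 kHz, 10.38 kHz.
k=2: 20.64 kHz, 20.72 kHz.
k=3: 30.98 kHz, 31.06 kHz.
Within [6.38 kHz, 20.68 kHz]: 10.3 kHz, 10.38 kHz, 20.64 kHz.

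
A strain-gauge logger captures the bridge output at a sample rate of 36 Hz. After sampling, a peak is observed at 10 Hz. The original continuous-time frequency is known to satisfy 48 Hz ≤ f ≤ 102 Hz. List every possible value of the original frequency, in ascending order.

Frequencies that alias to 10 Hz are k·fs ± 10 Hz for integer k ≥ 0.
k=0: 10 Hz.
k=1: 26 Hz, 46 Hz.
k=2: 62 Hz, 82 Hz.
k=3: 98 Hz, 118 Hz.
k=4: 134 Hz, 154 Hz.
Within [48 Hz, 102 Hz]: 62 Hz, 82 Hz, 98 Hz.

62 Hz, 82 Hz, 98 Hz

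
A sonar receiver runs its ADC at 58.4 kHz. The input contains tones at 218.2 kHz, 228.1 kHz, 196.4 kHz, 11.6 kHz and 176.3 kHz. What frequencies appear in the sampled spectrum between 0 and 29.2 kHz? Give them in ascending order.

fs/2 = 29.2 kHz.
218.2 kHz mod fs = 43 kHz.
43 kHz > fs/2 = 29.2 kHz, folds to fs − 43 kHz = 15.4 kHz.
228.1 kHz mod fs = 52.9 kHz.
52.9 kHz > fs/2 = 29.2 kHz, folds to fs − 52.9 kHz = 5.5 kHz.
196.4 kHz mod fs = 21.2 kHz.
21.2 kHz ≤ fs/2 = 29.2 kHz, appears at 21.2 kHz.
11.6 kHz ≤ fs/2 = 29.2 kHz, passes unchanged.
176.3 kHz mod fs = 1.1 kHz.
1.1 kHz ≤ fs/2 = 29.2 kHz, appears at 1.1 kHz.
Distinct values: {1.1 kHz, 5.5 kHz, 11.6 kHz, 15.4 kHz, 21.2 kHz}.

1.1 kHz, 5.5 kHz, 11.6 kHz, 15.4 kHz, 21.2 kHz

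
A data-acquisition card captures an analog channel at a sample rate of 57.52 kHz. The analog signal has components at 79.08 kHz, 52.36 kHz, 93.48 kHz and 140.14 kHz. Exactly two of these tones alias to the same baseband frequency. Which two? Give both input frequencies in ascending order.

fs/2 = 28.76 kHz.
79.08 kHz mod fs = 21.56 kHz.
21.56 kHz ≤ fs/2 = 28.76 kHz, appears at 21.56 kHz.
52.36 kHz > fs/2 = 28.76 kHz, folds to fs − 52.36 kHz = 5.16 kHz.
93.48 kHz mod fs = 35.96 kHz.
35.96 kHz > fs/2 = 28.76 kHz, folds to fs − 35.96 kHz = 21.56 kHz.
140.14 kHz mod fs = 25.1 kHz.
25.1 kHz ≤ fs/2 = 28.76 kHz, appears at 25.1 kHz.
79.08 kHz and 93.48 kHz both map to 21.56 kHz.

79.08 kHz, 93.48 kHz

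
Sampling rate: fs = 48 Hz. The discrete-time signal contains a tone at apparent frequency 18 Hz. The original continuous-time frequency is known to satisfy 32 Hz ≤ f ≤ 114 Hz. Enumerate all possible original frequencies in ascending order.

Frequencies that alias to 18 Hz are k·fs ± 18 Hz for integer k ≥ 0.
k=0: 18 Hz.
k=1: 30 Hz, 66 Hz.
k=2: 78 Hz, 114 Hz.
k=3: 126 Hz, 162 Hz.
Within [32 Hz, 114 Hz]: 66 Hz, 78 Hz, 114 Hz.

66 Hz, 78 Hz, 114 Hz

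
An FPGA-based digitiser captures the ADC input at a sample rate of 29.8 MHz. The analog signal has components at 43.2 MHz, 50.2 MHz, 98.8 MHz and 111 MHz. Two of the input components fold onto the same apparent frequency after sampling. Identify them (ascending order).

fs/2 = 14.9 MHz.
43.2 MHz mod fs = 13.4 MHz.
13.4 MHz ≤ fs/2 = 14.9 MHz, appears at 13.4 MHz.
50.2 MHz mod fs = 20.4 MHz.
20.4 MHz > fs/2 = 14.9 MHz, folds to fs − 20.4 MHz = 9.4 MHz.
98.8 MHz mod fs = 9.4 MHz.
9.4 MHz ≤ fs/2 = 14.9 MHz, appears at 9.4 MHz.
111 MHz mod fs = 21.6 MHz.
21.6 MHz > fs/2 = 14.9 MHz, folds to fs − 21.6 MHz = 8.2 MHz.
50.2 MHz and 98.8 MHz both map to 9.4 MHz.

50.2 MHz, 98.8 MHz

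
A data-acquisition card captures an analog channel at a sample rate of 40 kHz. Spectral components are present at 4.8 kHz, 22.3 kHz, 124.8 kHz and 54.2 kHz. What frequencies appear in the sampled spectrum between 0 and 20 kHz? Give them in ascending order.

4.8 kHz, 14.2 kHz, 17.7 kHz

fs/2 = 20 kHz.
4.8 kHz ≤ fs/2 = 20 kHz, passes unchanged.
22.3 kHz > fs/2 = 20 kHz, folds to fs − 22.3 kHz = 17.7 kHz.
124.8 kHz mod fs = 4.8 kHz.
4.8 kHz ≤ fs/2 = 20 kHz, appears at 4.8 kHz.
54.2 kHz mod fs = 14.2 kHz.
14.2 kHz ≤ fs/2 = 20 kHz, appears at 14.2 kHz.
Distinct values: {4.8 kHz, 14.2 kHz, 17.7 kHz}.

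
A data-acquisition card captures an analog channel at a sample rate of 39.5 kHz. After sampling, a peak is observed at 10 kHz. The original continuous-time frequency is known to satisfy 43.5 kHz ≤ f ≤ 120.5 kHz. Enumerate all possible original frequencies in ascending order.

49.5 kHz, 69 kHz, 89 kHz, 108.5 kHz

Frequencies that alias to 10 kHz are k·fs ± 10 kHz for integer k ≥ 0.
k=0: 10 kHz.
k=1: 29.5 kHz, 49.5 kHz.
k=2: 69 kHz, 89 kHz.
k=3: 108.5 kHz, 128.5 kHz.
k=4: 148 kHz, 168 kHz.
Within [43.5 kHz, 120.5 kHz]: 49.5 kHz, 69 kHz, 89 kHz, 108.5 kHz.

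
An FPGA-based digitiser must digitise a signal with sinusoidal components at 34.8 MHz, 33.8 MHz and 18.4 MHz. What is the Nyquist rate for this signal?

69.6 MHz

Highest-frequency component: 34.8 MHz.
Nyquist rate = 2 × 34.8 MHz = 69.6 MHz.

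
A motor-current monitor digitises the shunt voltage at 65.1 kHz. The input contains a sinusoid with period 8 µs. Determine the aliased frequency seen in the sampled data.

5.2 kHz

T = 8 µs → f = 1/T = 125 kHz.
125 kHz mod fs = 59.9 kHz.
59.9 kHz > fs/2 = 32.55 kHz, folds to fs − 59.9 kHz = 5.2 kHz.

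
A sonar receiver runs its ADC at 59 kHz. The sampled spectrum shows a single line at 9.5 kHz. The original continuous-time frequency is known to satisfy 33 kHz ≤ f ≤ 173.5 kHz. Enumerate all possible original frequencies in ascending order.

49.5 kHz, 68.5 kHz, 108.5 kHz, 127.5 kHz, 167.5 kHz

Frequencies that alias to 9.5 kHz are k·fs ± 9.5 kHz for integer k ≥ 0.
k=0: 9.5 kHz.
k=1: 49.5 kHz, 68.5 kHz.
k=2: 108.5 kHz, 127.5 kHz.
k=3: 167.5 kHz, 186.5 kHz.
k=4: 226.5 kHz, 245.5 kHz.
Within [33 kHz, 173.5 kHz]: 49.5 kHz, 68.5 kHz, 108.5 kHz, 127.5 kHz, 167.5 kHz.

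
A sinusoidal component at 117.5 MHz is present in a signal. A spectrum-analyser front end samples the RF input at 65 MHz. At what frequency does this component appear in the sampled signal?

117.5 MHz mod fs = 52.5 MHz.
52.5 MHz > fs/2 = 32.5 MHz, folds to fs − 52.5 MHz = 12.5 MHz.

12.5 MHz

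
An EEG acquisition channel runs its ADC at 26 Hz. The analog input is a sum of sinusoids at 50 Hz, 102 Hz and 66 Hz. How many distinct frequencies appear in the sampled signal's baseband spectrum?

fs/2 = 13 Hz.
50 Hz mod fs = 24 Hz.
24 Hz > fs/2 = 13 Hz, folds to fs − 24 Hz = 2 Hz.
102 Hz mod fs = 24 Hz.
24 Hz > fs/2 = 13 Hz, folds to fs − 24 Hz = 2 Hz.
66 Hz mod fs = 14 Hz.
14 Hz > fs/2 = 13 Hz, folds to fs − 14 Hz = 12 Hz.
Distinct values: {2 Hz, 12 Hz} → 2.

2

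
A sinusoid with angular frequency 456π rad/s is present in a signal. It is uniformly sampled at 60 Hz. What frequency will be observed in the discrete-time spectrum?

12 Hz

ω = 456π rad/s → f = ω/(2π) = 228 Hz.
228 Hz mod fs = 48 Hz.
48 Hz > fs/2 = 30 Hz, folds to fs − 48 Hz = 12 Hz.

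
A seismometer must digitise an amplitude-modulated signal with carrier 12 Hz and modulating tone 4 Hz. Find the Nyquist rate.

32 Hz

AM sidebands sit at fc ± fm = 8 Hz and 16 Hz.
Highest-frequency component: 16 Hz.
Nyquist rate = 2 × 16 Hz = 32 Hz.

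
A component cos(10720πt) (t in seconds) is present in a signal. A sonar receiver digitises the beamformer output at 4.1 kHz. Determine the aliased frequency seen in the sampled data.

1.26 kHz

ω = 10720π rad/s → f = ω/(2π) = 5360 Hz = 5.36 kHz.
5.36 kHz mod fs = 1.26 kHz.
1.26 kHz ≤ fs/2 = 2.05 kHz, appears at 1.26 kHz.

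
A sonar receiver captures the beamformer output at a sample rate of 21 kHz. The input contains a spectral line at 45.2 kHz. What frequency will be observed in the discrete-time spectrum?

45.2 kHz mod fs = 3.2 kHz.
3.2 kHz ≤ fs/2 = 10.5 kHz, appears at 3.2 kHz.

3.2 kHz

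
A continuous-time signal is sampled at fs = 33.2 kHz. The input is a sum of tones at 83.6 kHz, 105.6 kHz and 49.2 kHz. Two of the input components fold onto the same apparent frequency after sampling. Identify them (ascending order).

fs/2 = 16.6 kHz.
83.6 kHz mod fs = 17.2 kHz.
17.2 kHz > fs/2 = 16.6 kHz, folds to fs − 17.2 kHz = 16 kHz.
105.6 kHz mod fs = 6 kHz.
6 kHz ≤ fs/2 = 16.6 kHz, appears at 6 kHz.
49.2 kHz mod fs = 16 kHz.
16 kHz ≤ fs/2 = 16.6 kHz, appears at 16 kHz.
49.2 kHz and 83.6 kHz both map to 16 kHz.

49.2 kHz, 83.6 kHz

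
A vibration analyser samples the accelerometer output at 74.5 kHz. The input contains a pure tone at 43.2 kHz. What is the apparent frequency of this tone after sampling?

43.2 kHz > fs/2 = 37.25 kHz, folds to fs − 43.2 kHz = 31.3 kHz.

31.3 kHz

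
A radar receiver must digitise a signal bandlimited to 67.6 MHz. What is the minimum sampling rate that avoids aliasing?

Nyquist rate = 2 × 67.6 MHz = 135.2 MHz.

135.2 MHz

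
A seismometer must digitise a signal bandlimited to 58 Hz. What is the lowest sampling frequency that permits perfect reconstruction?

Nyquist rate = 2 × 58 Hz = 116 Hz.

116 Hz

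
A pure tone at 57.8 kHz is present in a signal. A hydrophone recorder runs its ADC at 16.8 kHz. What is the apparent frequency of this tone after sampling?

7.4 kHz

57.8 kHz mod fs = 7.4 kHz.
7.4 kHz ≤ fs/2 = 8.4 kHz, appears at 7.4 kHz.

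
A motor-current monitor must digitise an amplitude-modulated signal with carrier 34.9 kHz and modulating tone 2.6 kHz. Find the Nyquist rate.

75 kHz

AM sidebands sit at fc ± fm = 32.3 kHz and 37.5 kHz.
Highest-frequency component: 37.5 kHz.
Nyquist rate = 2 × 37.5 kHz = 75 kHz.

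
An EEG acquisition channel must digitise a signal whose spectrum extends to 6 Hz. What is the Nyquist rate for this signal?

12 Hz

Nyquist rate = 2 × 6 Hz = 12 Hz.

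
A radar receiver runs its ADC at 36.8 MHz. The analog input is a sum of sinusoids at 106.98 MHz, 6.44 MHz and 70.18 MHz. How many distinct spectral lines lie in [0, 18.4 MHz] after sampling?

fs/2 = 18.4 MHz.
106.98 MHz mod fs = 33.38 MHz.
33.38 MHz > fs/2 = 18.4 MHz, folds to fs − 33.38 MHz = 3.42 MHz.
6.44 MHz ≤ fs/2 = 18.4 MHz, passes unchanged.
70.18 MHz mod fs = 33.38 MHz.
33.38 MHz > fs/2 = 18.4 MHz, folds to fs − 33.38 MHz = 3.42 MHz.
Distinct values: {3.42 MHz, 6.44 MHz} → 2.

2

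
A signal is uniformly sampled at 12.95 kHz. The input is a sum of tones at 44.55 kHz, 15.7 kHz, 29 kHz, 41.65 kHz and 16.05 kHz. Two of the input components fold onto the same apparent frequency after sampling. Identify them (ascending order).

16.05 kHz, 29 kHz

fs/2 = 6.475 kHz.
44.55 kHz mod fs = 5.7 kHz.
5.7 kHz ≤ fs/2 = 6.475 kHz, appears at 5.7 kHz.
15.7 kHz mod fs = 2.75 kHz.
2.75 kHz ≤ fs/2 = 6.475 kHz, appears at 2.75 kHz.
29 kHz mod fs = 3.1 kHz.
3.1 kHz ≤ fs/2 = 6.475 kHz, appears at 3.1 kHz.
41.65 kHz mod fs = 2.8 kHz.
2.8 kHz ≤ fs/2 = 6.475 kHz, appears at 2.8 kHz.
16.05 kHz mod fs = 3.1 kHz.
3.1 kHz ≤ fs/2 = 6.475 kHz, appears at 3.1 kHz.
16.05 kHz and 29 kHz both map to 3.1 kHz.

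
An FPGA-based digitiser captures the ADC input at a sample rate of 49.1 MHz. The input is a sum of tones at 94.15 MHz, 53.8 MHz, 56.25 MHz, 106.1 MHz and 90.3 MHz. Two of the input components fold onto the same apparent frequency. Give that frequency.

fs/2 = 24.55 MHz.
94.15 MHz mod fs = 45.05 MHz.
45.05 MHz > fs/2 = 24.55 MHz, folds to fs − 45.05 MHz = 4.05 MHz.
53.8 MHz mod fs = 4.7 MHz.
4.7 MHz ≤ fs/2 = 24.55 MHz, appears at 4.7 MHz.
56.25 MHz mod fs = 7.15 MHz.
7.15 MHz ≤ fs/2 = 24.55 MHz, appears at 7.15 MHz.
106.1 MHz mod fs = 7.9 MHz.
7.9 MHz ≤ fs/2 = 24.55 MHz, appears at 7.9 MHz.
90.3 MHz mod fs = 41.2 MHz.
41.2 MHz > fs/2 = 24.55 MHz, folds to fs − 41.2 MHz = 7.9 MHz.
90.3 MHz and 106.1 MHz both map to 7.9 MHz.

7.9 MHz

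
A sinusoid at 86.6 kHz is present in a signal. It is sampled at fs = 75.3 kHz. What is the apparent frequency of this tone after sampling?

11.3 kHz

86.6 kHz mod fs = 11.3 kHz.
11.3 kHz ≤ fs/2 = 37.65 kHz, appears at 11.3 kHz.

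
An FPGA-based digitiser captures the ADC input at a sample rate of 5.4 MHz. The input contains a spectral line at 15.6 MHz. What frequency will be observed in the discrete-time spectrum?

0.6 MHz

15.6 MHz mod fs = 4.8 MHz.
4.8 MHz > fs/2 = 2.7 MHz, folds to fs − 4.8 MHz = 0.6 MHz.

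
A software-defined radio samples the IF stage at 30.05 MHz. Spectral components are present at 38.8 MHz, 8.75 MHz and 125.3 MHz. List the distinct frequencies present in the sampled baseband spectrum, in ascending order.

fs/2 = 15.025 MHz.
38.8 MHz mod fs = 8.75 MHz.
8.75 MHz ≤ fs/2 = 15.025 MHz, appears at 8.75 MHz.
8.75 MHz ≤ fs/2 = 15.025 MHz, passes unchanged.
125.3 MHz mod fs = 5.1 MHz.
5.1 MHz ≤ fs/2 = 15.025 MHz, appears at 5.1 MHz.
Distinct values: {5.1 MHz, 8.75 MHz}.

5.1 MHz, 8.75 MHz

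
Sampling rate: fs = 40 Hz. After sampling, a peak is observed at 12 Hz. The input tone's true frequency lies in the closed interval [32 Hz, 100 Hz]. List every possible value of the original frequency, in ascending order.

52 Hz, 68 Hz, 92 Hz

Frequencies that alias to 12 Hz are k·fs ± 12 Hz for integer k ≥ 0.
k=0: 12 Hz.
k=1: 28 Hz, 52 Hz.
k=2: 68 Hz, 92 Hz.
k=3: 108 Hz, 132 Hz.
Within [32 Hz, 100 Hz]: 52 Hz, 68 Hz, 92 Hz.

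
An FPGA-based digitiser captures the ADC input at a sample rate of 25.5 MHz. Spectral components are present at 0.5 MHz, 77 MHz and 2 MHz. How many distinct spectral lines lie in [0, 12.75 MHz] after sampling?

2

fs/2 = 12.75 MHz.
0.5 MHz ≤ fs/2 = 12.75 MHz, passes unchanged.
77 MHz mod fs = 0.5 MHz.
0.5 MHz ≤ fs/2 = 12.75 MHz, appears at 0.5 MHz.
2 MHz ≤ fs/2 = 12.75 MHz, passes unchanged.
Distinct values: {0.5 MHz, 2 MHz} → 2.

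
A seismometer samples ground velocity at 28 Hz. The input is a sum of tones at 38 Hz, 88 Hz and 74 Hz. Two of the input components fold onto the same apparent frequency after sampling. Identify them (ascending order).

38 Hz, 74 Hz

fs/2 = 14 Hz.
38 Hz mod fs = 10 Hz.
10 Hz ≤ fs/2 = 14 Hz, appears at 10 Hz.
88 Hz mod fs = 4 Hz.
4 Hz ≤ fs/2 = 14 Hz, appears at 4 Hz.
74 Hz mod fs = 18 Hz.
18 Hz > fs/2 = 14 Hz, folds to fs − 18 Hz = 10 Hz.
38 Hz and 74 Hz both map to 10 Hz.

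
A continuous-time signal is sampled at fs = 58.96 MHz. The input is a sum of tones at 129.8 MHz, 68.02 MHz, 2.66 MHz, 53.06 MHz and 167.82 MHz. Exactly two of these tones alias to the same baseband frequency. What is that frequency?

9.06 MHz

fs/2 = 29.48 MHz.
129.8 MHz mod fs = 11.88 MHz.
11.88 MHz ≤ fs/2 = 29.48 MHz, appears at 11.88 MHz.
68.02 MHz mod fs = 9.06 MHz.
9.06 MHz ≤ fs/2 = 29.48 MHz, appears at 9.06 MHz.
2.66 MHz ≤ fs/2 = 29.48 MHz, passes unchanged.
53.06 MHz > fs/2 = 29.48 MHz, folds to fs − 53.06 MHz = 5.9 MHz.
167.82 MHz mod fs = 49.9 MHz.
49.9 MHz > fs/2 = 29.48 MHz, folds to fs − 49.9 MHz = 9.06 MHz.
68.02 MHz and 167.82 MHz both map to 9.06 MHz.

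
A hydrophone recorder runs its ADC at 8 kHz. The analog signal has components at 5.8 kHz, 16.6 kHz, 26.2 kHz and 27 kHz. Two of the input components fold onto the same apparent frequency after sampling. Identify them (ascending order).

fs/2 = 4 kHz.
5.8 kHz > fs/2 = 4 kHz, folds to fs − 5.8 kHz = 2.2 kHz.
16.6 kHz mod fs = 0.6 kHz.
0.6 kHz ≤ fs/2 = 4 kHz, appears at 0.6 kHz.
26.2 kHz mod fs = 2.2 kHz.
2.2 kHz ≤ fs/2 = 4 kHz, appears at 2.2 kHz.
27 kHz mod fs = 3 kHz.
3 kHz ≤ fs/2 = 4 kHz, appears at 3 kHz.
5.8 kHz and 26.2 kHz both map to 2.2 kHz.

5.8 kHz, 26.2 kHz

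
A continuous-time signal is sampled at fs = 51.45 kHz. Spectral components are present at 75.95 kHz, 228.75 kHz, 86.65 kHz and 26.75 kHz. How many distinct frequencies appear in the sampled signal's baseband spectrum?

4

fs/2 = 25.725 kHz.
75.95 kHz mod fs = 24.5 kHz.
24.5 kHz ≤ fs/2 = 25.725 kHz, appears at 24.5 kHz.
228.75 kHz mod fs = 22.95 kHz.
22.95 kHz ≤ fs/2 = 25.725 kHz, appears at 22.95 kHz.
86.65 kHz mod fs = 35.2 kHz.
35.2 kHz > fs/2 = 25.725 kHz, folds to fs − 35.2 kHz = 16.25 kHz.
26.75 kHz > fs/2 = 25.725 kHz, folds to fs − 26.75 kHz = 24.7 kHz.
Distinct values: {16.25 kHz, 22.95 kHz, 24.5 kHz, 24.7 kHz} → 4.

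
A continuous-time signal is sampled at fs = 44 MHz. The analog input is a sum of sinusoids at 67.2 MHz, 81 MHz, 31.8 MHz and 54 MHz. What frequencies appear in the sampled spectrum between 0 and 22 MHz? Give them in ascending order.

7 MHz, 10 MHz, 12.2 MHz, 20.8 MHz

fs/2 = 22 MHz.
67.2 MHz mod fs = 23.2 MHz.
23.2 MHz > fs/2 = 22 MHz, folds to fs − 23.2 MHz = 20.8 MHz.
81 MHz mod fs = 37 MHz.
37 MHz > fs/2 = 22 MHz, folds to fs − 37 MHz = 7 MHz.
31.8 MHz > fs/2 = 22 MHz, folds to fs − 31.8 MHz = 12.2 MHz.
54 MHz mod fs = 10 MHz.
10 MHz ≤ fs/2 = 22 MHz, appears at 10 MHz.
Distinct values: {7 MHz, 10 MHz, 12.2 MHz, 20.8 MHz}.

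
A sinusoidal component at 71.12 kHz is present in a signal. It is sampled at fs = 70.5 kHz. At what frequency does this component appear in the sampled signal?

71.12 kHz mod fs = 0.62 kHz.
0.62 kHz ≤ fs/2 = 35.25 kHz, appears at 0.62 kHz.

0.62 kHz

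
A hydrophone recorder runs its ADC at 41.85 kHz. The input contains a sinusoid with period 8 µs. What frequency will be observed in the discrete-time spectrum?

T = 8 µs → f = 1/T = 125 kHz.
125 kHz mod fs = 41.3 kHz.
41.3 kHz > fs/2 = 20.925 kHz, folds to fs − 41.3 kHz = 0.55 kHz.

0.55 kHz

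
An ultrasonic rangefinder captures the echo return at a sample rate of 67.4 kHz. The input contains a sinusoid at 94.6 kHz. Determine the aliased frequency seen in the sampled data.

94.6 kHz mod fs = 27.2 kHz.
27.2 kHz ≤ fs/2 = 33.7 kHz, appears at 27.2 kHz.

27.2 kHz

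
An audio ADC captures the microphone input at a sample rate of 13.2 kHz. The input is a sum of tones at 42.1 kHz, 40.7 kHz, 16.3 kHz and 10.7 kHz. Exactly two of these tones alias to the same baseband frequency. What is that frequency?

fs/2 = 6.6 kHz.
42.1 kHz mod fs = 2.5 kHz.
2.5 kHz ≤ fs/2 = 6.6 kHz, appears at 2.5 kHz.
40.7 kHz mod fs = 1.1 kHz.
1.1 kHz ≤ fs/2 = 6.6 kHz, appears at 1.1 kHz.
16.3 kHz mod fs = 3.1 kHz.
3.1 kHz ≤ fs/2 = 6.6 kHz, appears at 3.1 kHz.
10.7 kHz > fs/2 = 6.6 kHz, folds to fs − 10.7 kHz = 2.5 kHz.
10.7 kHz and 42.1 kHz both map to 2.5 kHz.

2.5 kHz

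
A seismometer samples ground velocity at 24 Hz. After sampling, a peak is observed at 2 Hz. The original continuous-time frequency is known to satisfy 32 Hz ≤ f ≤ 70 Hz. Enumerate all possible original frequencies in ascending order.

Frequencies that alias to 2 Hz are k·fs ± 2 Hz for integer k ≥ 0.
k=0: 2 Hz.
k=1: 22 Hz, 26 Hz.
k=2: 46 Hz, 50 Hz.
k=3: 70 Hz, 74 Hz.
k=4: 94 Hz, 98 Hz.
Within [32 Hz, 70 Hz]: 46 Hz, 50 Hz, 70 Hz.

46 Hz, 50 Hz, 70 Hz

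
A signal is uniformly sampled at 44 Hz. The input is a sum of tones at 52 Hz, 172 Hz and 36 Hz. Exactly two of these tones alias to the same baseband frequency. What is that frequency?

8 Hz

fs/2 = 22 Hz.
52 Hz mod fs = 8 Hz.
8 Hz ≤ fs/2 = 22 Hz, appears at 8 Hz.
172 Hz mod fs = 40 Hz.
40 Hz > fs/2 = 22 Hz, folds to fs − 40 Hz = 4 Hz.
36 Hz > fs/2 = 22 Hz, folds to fs − 36 Hz = 8 Hz.
36 Hz and 52 Hz both map to 8 Hz.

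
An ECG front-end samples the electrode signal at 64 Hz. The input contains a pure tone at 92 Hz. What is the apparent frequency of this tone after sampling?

92 Hz mod fs = 28 Hz.
28 Hz ≤ fs/2 = 32 Hz, appears at 28 Hz.

28 Hz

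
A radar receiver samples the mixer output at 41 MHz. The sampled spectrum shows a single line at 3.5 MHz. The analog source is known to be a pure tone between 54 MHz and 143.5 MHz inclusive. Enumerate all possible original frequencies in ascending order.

78.5 MHz, 85.5 MHz, 119.5 MHz, 126.5 MHz

Frequencies that alias to 3.5 MHz are k·fs ± 3.5 MHz for integer k ≥ 0.
k=0: 3.5 MHz.
k=1: 37.5 MHz, 44.5 MHz.
k=2: 78.5 MHz, 85.5 MHz.
k=3: 119.5 MHz, 126.5 MHz.
k=4: 160.5 MHz, 167.5 MHz.
Within [54 MHz, 143.5 MHz]: 78.5 MHz, 85.5 MHz, 119.5 MHz, 126.5 MHz.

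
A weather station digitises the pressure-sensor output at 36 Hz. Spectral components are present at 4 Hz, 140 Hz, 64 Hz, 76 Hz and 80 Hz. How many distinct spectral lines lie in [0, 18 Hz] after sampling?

fs/2 = 18 Hz.
4 Hz ≤ fs/2 = 18 Hz, passes unchanged.
140 Hz mod fs = 32 Hz.
32 Hz > fs/2 = 18 Hz, folds to fs − 32 Hz = 4 Hz.
64 Hz mod fs = 28 Hz.
28 Hz > fs/2 = 18 Hz, folds to fs − 28 Hz = 8 Hz.
76 Hz mod fs = 4 Hz.
4 Hz ≤ fs/2 = 18 Hz, appears at 4 Hz.
80 Hz mod fs = 8 Hz.
8 Hz ≤ fs/2 = 18 Hz, appears at 8 Hz.
Distinct values: {4 Hz, 8 Hz} → 2.

2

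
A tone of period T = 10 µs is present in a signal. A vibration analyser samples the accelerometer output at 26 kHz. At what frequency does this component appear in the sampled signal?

T = 10 µs → f = 1/T = 100 kHz.
100 kHz mod fs = 22 kHz.
22 kHz > fs/2 = 13 kHz, folds to fs − 22 kHz = 4 kHz.

4 kHz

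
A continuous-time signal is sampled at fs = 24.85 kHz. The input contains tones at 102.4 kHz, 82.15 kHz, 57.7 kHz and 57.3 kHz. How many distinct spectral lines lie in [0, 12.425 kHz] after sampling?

3

fs/2 = 12.425 kHz.
102.4 kHz mod fs = 3 kHz.
3 kHz ≤ fs/2 = 12.425 kHz, appears at 3 kHz.
82.15 kHz mod fs = 7.6 kHz.
7.6 kHz ≤ fs/2 = 12.425 kHz, appears at 7.6 kHz.
57.7 kHz mod fs = 8 kHz.
8 kHz ≤ fs/2 = 12.425 kHz, appears at 8 kHz.
57.3 kHz mod fs = 7.6 kHz.
7.6 kHz ≤ fs/2 = 12.425 kHz, appears at 7.6 kHz.
Distinct values: {3 kHz, 7.6 kHz, 8 kHz} → 3.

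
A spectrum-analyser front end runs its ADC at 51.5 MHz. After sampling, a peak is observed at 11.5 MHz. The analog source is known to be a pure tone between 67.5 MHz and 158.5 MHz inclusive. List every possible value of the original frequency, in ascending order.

91.5 MHz, 114.5 MHz, 143 MHz

Frequencies that alias to 11.5 MHz are k·fs ± 11.5 MHz for integer k ≥ 0.
k=0: 11.5 MHz.
k=1: 40 MHz, 63 MHz.
k=2: 91.5 MHz, 114.5 MHz.
k=3: 143 MHz, 166 MHz.
k=4: 194.5 MHz, 217.5 MHz.
Within [67.5 MHz, 158.5 MHz]: 91.5 MHz, 114.5 MHz, 143 MHz.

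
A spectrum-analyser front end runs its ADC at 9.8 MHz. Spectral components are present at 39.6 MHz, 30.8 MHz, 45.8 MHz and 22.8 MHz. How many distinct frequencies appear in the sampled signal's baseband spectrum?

3

fs/2 = 4.9 MHz.
39.6 MHz mod fs = 0.4 MHz.
0.4 MHz ≤ fs/2 = 4.9 MHz, appears at 0.4 MHz.
30.8 MHz mod fs = 1.4 MHz.
1.4 MHz ≤ fs/2 = 4.9 MHz, appears at 1.4 MHz.
45.8 MHz mod fs = 6.6 MHz.
6.6 MHz > fs/2 = 4.9 MHz, folds to fs − 6.6 MHz = 3.2 MHz.
22.8 MHz mod fs = 3.2 MHz.
3.2 MHz ≤ fs/2 = 4.9 MHz, appears at 3.2 MHz.
Distinct values: {0.4 MHz, 1.4 MHz, 3.2 MHz} → 3.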